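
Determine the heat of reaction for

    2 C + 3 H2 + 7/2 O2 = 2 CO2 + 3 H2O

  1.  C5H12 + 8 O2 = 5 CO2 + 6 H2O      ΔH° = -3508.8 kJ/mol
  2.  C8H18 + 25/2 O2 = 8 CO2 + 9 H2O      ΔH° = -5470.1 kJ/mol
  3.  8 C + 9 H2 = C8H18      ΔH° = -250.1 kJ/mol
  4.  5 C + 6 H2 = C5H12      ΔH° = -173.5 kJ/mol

ΔH° = -1644.4 kJ/mol

eq. 1 × 2: (2)·(-3508.8) = -7017.6 kJ/mol
eq. 2 reversed: +5470.1 kJ/mol
eq. 3 reversed: +250.1 kJ/mol
eq. 4 × 2: (2)·(-173.5) = -347.0 kJ/mol
ΔH° = (-7017.6) + (+5470.1) + (+250.1) + (-347.0) = -1644.4 kJ/mol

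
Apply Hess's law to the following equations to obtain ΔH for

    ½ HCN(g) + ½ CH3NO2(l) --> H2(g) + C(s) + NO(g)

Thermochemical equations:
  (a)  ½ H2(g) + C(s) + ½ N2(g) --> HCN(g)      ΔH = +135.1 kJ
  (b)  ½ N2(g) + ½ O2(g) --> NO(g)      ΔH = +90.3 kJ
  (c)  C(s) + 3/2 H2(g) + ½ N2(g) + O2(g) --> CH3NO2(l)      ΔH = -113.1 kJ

ΔH = 79.3 kJ

(a) reversed and × 1/2: (-1/2)·(+135.1) = -67.55 kJ
(b) as written: +90.3 kJ
(c) reversed and × 1/2: (-1/2)·(-113.1) = +56.55 kJ
ΔH = (-1/2)·(+135.1) + (1)·(+90.3) + (-1/2)·(-113.1) = 79.3 kJ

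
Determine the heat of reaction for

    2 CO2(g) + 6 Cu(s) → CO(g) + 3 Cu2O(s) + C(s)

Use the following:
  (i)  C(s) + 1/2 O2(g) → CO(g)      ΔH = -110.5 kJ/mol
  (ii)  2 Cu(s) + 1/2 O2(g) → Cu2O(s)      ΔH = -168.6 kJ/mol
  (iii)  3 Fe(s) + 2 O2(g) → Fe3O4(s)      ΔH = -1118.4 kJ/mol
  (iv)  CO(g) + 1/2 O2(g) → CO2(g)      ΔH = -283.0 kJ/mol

(i) reversed (C(s) must end up as a product): +110.5 kJ/mol
(ii) × 3 (×3 to match 3 Cu2O(s) in the target): (3)·(-168.6) = -505.8 kJ/mol
(iii): not needed (Fe3O4(s) appears nowhere else).
(iv) reversed and × 2 (reverse to put CO2(g) on the reactant side; scale by 2 for the 2 CO2(g)): (-2)·(-283.0) = +566.0 kJ/mol
By Hess's law, ΔH = (-1)·(-110.5) + (3)·(-168.6) + (-2)·(-283.0) = 170.7 kJ/mol

ΔH = 170.7 kJ/mol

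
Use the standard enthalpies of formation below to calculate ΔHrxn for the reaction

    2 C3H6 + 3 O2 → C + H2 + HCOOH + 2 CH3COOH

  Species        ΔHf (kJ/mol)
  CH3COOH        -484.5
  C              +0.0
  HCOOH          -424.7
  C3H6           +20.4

ΔHrxn = -1434.5 kJ/mol

ΔH°rxn = Σ nΔHf°(products) − Σ nΔHf°(reactants).
Products: 1·(+0.0) + 1·(+0.0) + 1·(-424.7) + 2·(-484.5) = -1393.7
Reactants: 2·(+20.4) + 3·(+0.0) = +40.8
ΔHrxn = (-1393.7) − (+40.8) = -1434.5 kJ/mol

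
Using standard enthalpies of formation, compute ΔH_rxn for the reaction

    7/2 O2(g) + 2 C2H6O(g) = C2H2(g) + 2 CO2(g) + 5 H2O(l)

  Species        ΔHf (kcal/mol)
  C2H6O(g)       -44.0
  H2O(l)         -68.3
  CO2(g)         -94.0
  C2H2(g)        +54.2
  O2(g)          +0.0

ΔH_rxn = -387.3 kcal/mol

ΔH°rxn = Σ nΔHf°(products) − Σ nΔHf°(reactants).
Products: 1·(+54.2) + 2·(-94.0) + 5·(-68.3) = -475.3
Reactants: 7/2·(+0.0) + 2·(-44.0) = -88.0
ΔH_rxn = (-475.3) − (-88.0) = -387.3 kcal/mol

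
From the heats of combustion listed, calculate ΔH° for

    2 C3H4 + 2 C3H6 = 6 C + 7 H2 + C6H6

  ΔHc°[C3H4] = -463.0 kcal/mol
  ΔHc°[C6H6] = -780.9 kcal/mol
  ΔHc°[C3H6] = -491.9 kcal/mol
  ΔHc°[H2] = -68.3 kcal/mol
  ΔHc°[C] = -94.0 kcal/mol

ΔH° = -86.8 kcal/mol

With combustion enthalpies, reactants minus products:
= [2·(-463.0) + 2·(-491.9)] − [6·(-94.0) + 7·(-68.3) + 1·(-780.9)]
= -86.8 kcal/mol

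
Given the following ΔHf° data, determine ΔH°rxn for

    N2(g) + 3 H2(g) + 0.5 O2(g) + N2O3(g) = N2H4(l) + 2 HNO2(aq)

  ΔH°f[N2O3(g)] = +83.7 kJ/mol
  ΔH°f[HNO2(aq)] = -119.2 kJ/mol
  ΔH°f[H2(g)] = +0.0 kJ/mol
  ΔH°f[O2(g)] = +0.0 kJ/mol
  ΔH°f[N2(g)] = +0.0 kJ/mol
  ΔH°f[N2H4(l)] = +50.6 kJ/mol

ΔH°rxn = Σ nΔHf°(products) − Σ nΔHf°(reactants).
Products: 1·(+50.6) + 2·(-119.2) = -187.8
Reactants: 1·(+0.0) + 3·(+0.0) + 1/2·(+0.0) + 1·(+83.7) = +83.7
ΔH°rxn = (-187.8) − (+83.7) = -271.5 kJ/mol

ΔH°rxn = -271.5 kJ/mol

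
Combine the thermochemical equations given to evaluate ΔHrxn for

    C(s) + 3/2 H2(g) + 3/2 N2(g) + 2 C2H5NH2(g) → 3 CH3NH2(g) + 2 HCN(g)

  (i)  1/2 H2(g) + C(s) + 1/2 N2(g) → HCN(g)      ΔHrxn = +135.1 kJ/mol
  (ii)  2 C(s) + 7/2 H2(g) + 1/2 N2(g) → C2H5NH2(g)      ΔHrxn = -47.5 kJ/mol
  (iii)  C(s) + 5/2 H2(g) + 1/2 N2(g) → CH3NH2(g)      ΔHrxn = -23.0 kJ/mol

ΔHrxn = 296.2 kJ/mol

(i) × 2 (scale by 2 for the 2 HCN(g)): (2)·(+135.1) = +270.2 kJ/mol
(ii) reversed and × 2 (reverse to put C2H5NH2(g) on the reactant side; ×2 to match 2 C2H5NH2(g) in the target): (-2)·(-47.5) = +95.0 kJ/mol
(iii) × 3 (×3 to match 3 CH3NH2(g) in the target): (3)·(-23.0) = -69.0 kJ/mol
By Hess's law, ΔHrxn = (+270.2) + (+95.0) + (-69.0) = 296.2 kJ/mol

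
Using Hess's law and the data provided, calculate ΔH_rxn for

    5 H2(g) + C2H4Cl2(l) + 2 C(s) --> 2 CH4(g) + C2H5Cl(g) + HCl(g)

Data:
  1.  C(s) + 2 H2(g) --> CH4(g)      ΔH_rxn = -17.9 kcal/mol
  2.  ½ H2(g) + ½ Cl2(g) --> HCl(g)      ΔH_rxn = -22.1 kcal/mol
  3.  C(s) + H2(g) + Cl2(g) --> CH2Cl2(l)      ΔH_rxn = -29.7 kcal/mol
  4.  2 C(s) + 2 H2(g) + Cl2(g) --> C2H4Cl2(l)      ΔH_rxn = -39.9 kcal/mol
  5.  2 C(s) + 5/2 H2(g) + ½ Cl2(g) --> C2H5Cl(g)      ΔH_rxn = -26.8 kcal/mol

eq. 1 × 2: (2)·(-17.9) = -35.8 kcal/mol
eq. 2 as written: -22.1 kcal/mol
eq. 3: not needed.
eq. 4 reversed: +39.9 kcal/mol
eq. 5 as written: -26.8 kcal/mol
Summing the manipulated equations, ΔH_rxn = (-35.8) + (-22.1) + (+39.9) + (-26.8) = -44.8 kcal/mol

ΔH_rxn = -44.8 kcal/mol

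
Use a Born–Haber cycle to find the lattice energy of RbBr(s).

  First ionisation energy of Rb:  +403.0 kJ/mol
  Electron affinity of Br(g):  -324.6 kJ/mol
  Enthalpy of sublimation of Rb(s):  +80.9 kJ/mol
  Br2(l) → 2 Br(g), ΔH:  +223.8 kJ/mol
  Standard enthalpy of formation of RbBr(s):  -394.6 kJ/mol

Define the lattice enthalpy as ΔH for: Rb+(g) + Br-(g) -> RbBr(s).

ΔHf° = 1·ΔHsub + 1·(ΣIE) + 1/2·D(Br2) + 1·EA + U
-394.6 = 1·(+80.9) + 1·(+403.0) + 1/2·(+223.8) + 1·(-324.6) + U
U = -394.6 − (+271.2) = -665.8 kJ/mol

U = -665.8 kJ/mol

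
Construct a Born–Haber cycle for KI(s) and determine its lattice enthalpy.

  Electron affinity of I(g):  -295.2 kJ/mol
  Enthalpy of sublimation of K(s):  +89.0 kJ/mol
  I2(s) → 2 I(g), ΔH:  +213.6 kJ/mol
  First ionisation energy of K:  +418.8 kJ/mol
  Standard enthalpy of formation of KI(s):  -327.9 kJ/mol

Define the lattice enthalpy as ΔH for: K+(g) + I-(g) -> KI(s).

ΔHf° = 1·ΔHsub + 1·(ΣIE) + 1/2·D(I2) + 1·EA + U
-327.9 = 1·(+89.0) + 1·(+418.8) + 1/2·(+213.6) + 1·(-295.2) + U
U = -327.9 − (+319.4) = -647.3 kJ/mol

U = -647.3 kJ/mol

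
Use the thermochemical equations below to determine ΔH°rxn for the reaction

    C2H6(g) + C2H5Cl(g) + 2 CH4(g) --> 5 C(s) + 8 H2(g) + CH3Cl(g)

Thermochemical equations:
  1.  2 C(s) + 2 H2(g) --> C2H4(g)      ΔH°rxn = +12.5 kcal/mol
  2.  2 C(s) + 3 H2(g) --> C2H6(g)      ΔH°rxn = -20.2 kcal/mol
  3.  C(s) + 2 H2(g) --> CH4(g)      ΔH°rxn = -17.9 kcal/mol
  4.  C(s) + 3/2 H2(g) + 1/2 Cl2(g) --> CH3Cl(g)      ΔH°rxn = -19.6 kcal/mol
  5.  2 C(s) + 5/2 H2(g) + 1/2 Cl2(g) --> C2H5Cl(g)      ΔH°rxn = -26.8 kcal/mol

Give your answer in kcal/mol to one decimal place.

eq. 1: not needed.
eq. 2 reversed: +20.2 kcal/mol
eq. 3 reversed and × 2: (-2)·(-17.9) = +35.8 kcal/mol
eq. 4 as written: -19.6 kcal/mol
eq. 5 reversed: +26.8 kcal/mol
ΔH°rxn = (-1)·(-20.2) + (-2)·(-17.9) + (1)·(-19.6) + (-1)·(-26.8) = 63.2 kcal/mol

ΔH°rxn = 63.2 kcal/mol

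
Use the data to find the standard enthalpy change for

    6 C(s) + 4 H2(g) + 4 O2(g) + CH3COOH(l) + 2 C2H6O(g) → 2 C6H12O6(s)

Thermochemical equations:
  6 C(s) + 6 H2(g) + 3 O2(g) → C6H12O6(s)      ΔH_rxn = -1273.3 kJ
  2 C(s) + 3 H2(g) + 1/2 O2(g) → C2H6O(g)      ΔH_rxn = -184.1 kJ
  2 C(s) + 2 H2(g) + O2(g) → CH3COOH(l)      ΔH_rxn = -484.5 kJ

equation 1 × 2 (×2 to match 2 C6H12O6(s) in the target): (2)·(-1273.3) = -2546.6 kJ
equation 2 reversed and × 2 (C2H6O(g) must end up as a reactant; scale by 2 for the 2 C2H6O(g)): (-2)·(-184.1) = +368.2 kJ
equation 3 reversed (CH3COOH(l) must end up as a reactant): +484.5 kJ
ΔH_rxn = (2)·(-1273.3) + (-2)·(-184.1) + (-1)·(-484.5) = -1693.9 kJ

ΔH_rxn = -1693.9 kJ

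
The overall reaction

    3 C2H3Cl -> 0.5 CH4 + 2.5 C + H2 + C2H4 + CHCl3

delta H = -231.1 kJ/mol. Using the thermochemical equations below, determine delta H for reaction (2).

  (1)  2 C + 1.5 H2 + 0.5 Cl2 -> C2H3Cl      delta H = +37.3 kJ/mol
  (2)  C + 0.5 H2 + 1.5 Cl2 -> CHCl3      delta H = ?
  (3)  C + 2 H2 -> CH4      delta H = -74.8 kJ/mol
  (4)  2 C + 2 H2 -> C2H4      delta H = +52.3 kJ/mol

delta H = -134.1 kJ/mol

(1) reversed and × 3 (C2H3Cl must end up as a reactant; ×3 to match 3 C2H3Cl in the target): (-3)·(+37.3) = -111.9 kJ/mol
(2) as written (CHCl3 already on the product side): contributes x
(3) × 1/2 (×1/2 to match 1/2 CH4 in the target): (1/2)·(-74.8) = -37.4 kJ/mol
(4) as written (C2H4 already on the product side): +52.3 kJ/mol
-231.1 = (-111.9) + (-37.4) + (+52.3) + x
x = (-231.1 − (-97.0)) / (1) = -134.1 kJ/mol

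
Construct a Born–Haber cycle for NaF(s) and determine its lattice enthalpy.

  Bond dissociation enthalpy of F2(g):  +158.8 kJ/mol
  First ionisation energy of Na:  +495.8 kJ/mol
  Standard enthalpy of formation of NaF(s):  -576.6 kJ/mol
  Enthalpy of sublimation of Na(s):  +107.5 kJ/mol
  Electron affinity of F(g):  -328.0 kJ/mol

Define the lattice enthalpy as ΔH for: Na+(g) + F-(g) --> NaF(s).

U = -931.3 kJ/mol

ΔHf° = 1·ΔHsub + 1·(ΣIE) + 1/2·D(F2) + 1·EA + U
-576.6 = 1·(+107.5) + 1·(+495.8) + 1/2·(+158.8) + 1·(-328.0) + U
U = -576.6 − (+354.7) = -931.3 kJ/mol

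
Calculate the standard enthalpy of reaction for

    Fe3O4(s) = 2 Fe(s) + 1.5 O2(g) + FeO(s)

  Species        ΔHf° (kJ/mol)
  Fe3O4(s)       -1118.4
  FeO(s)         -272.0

ΔH° = 846.4 kJ/mol

Products: 2·(+0.0) + 3/2·(+0.0) + 1·(-272.0) = -272.0
Reactants: 1·(-1118.4) = -1118.4
ΔH° = (-272.0) − (-1118.4) = 846.4 kJ/mol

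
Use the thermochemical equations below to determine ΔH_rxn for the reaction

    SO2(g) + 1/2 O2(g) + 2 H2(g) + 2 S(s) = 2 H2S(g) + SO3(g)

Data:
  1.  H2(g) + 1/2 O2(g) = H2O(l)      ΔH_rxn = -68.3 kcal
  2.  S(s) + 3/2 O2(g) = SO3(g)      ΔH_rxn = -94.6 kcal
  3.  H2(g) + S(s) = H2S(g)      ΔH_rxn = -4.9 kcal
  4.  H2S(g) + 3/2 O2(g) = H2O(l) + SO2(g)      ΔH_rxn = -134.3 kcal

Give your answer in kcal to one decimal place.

eq. 1 as written: -68.3 kcal
eq. 2 as written: -94.6 kcal
eq. 3 as written: -4.9 kcal
eq. 4 reversed: +134.3 kcal
ΔH_rxn = (-68.3) + (-94.6) + (-4.9) + (+134.3) = -33.5 kcal

ΔH_rxn = -33.5 kcal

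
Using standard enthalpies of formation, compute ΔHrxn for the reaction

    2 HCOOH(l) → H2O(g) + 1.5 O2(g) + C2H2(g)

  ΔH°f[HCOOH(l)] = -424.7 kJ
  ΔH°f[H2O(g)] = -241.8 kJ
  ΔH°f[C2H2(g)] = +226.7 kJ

ΔHrxn = 834.3 kJ

Products: 1·(-241.8) + 3/2·(+0.0) + 1·(+226.7) = -15.1
Reactants: 2·(-424.7) = -849.4
ΔHrxn = (-15.1) − (-849.4) = 834.3 kJ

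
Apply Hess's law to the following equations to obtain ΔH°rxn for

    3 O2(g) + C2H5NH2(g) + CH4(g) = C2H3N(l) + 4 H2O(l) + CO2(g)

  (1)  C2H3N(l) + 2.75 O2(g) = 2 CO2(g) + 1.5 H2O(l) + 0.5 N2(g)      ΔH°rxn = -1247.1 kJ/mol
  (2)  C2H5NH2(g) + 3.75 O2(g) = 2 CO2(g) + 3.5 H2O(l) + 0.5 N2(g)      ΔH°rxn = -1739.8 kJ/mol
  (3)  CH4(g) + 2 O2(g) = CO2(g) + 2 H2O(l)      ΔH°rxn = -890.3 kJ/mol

(1) reversed: +1247.1 kJ/mol
(2) as written: -1739.8 kJ/mol
(3) as written: -890.3 kJ/mol
ΔH°rxn = (+1247.1) + (-1739.8) + (-890.3) = -1383.0 kJ/mol

ΔH°rxn = -1383.0 kJ/mol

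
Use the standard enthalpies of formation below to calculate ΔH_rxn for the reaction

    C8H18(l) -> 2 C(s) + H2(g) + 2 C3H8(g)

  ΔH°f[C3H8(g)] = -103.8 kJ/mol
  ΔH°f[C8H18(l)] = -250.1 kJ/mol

ΔH_rxn = 42.5 kJ/mol

Products: 2·(+0.0) + 1·(+0.0) + 2·(-103.8) = -207.6
Reactants: 1·(-250.1) = -250.1
ΔH_rxn = (-207.6) − (-250.1) = 42.5 kJ/mol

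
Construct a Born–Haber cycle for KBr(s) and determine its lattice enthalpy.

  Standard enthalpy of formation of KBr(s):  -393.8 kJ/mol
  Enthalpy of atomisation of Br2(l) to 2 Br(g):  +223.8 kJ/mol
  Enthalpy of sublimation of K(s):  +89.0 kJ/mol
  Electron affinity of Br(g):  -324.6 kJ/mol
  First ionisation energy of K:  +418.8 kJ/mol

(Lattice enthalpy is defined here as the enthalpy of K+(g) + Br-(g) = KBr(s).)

U = -688.9 kJ/mol

ΔHf° = 1·ΔHsub + 1·(ΣIE) + 1/2·D(Br2) + 1·EA + U
-393.8 = 1·(+89.0) + 1·(+418.8) + 1/2·(+223.8) + 1·(-324.6) + U
U = -393.8 − (+295.1) = -688.9 kJ/mol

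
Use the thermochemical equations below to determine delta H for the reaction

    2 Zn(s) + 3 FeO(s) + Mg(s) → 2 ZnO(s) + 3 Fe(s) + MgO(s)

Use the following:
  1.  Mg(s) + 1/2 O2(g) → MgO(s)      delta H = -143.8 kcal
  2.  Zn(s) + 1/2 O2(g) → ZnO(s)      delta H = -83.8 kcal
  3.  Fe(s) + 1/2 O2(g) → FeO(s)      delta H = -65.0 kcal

eq. 1 as written (MgO(s) already on the product side): -143.8 kcal
eq. 2 × 2 (×2 to match 2 ZnO(s) in the target): (2)·(-83.8) = -167.6 kcal
eq. 3 reversed and × 3 (reverse to put FeO(s) on the reactant side; scale by 3 for the 3 FeO(s)): (-3)·(-65.0) = +195.0 kcal
delta H = (1)·(-143.8) + (2)·(-83.8) + (-3)·(-65.0) = -116.4 kcal

delta H = -116.4 kcal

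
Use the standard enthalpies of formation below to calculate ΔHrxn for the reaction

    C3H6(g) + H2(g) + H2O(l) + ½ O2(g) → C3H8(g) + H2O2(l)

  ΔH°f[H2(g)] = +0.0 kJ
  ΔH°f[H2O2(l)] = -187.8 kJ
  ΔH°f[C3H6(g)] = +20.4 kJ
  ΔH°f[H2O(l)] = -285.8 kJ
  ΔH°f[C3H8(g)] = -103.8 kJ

Products: 1·(-103.8) + 1·(-187.8) = -291.6
Reactants: 1·(+20.4) + 1·(+0.0) + 1·(-285.8) + 1/2·(+0.0) = -265.4
ΔHrxn = (-291.6) − (-265.4) = -26.2 kJ

ΔHrxn = -26.2 kJ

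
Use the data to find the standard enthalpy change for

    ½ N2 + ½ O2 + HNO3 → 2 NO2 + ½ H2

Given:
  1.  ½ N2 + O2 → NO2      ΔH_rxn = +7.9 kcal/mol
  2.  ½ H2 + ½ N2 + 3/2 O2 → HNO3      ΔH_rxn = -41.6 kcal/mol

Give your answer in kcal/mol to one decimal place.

ΔH_rxn = 57.4 kcal/mol

eq. 1 × 2: (2)·(+7.9) = +15.8 kcal/mol
eq. 2 reversed: +41.6 kcal/mol
Summing the manipulated equations, ΔH_rxn = (2)·(+7.9) + (-1)·(-41.6) = 57.4 kcal/mol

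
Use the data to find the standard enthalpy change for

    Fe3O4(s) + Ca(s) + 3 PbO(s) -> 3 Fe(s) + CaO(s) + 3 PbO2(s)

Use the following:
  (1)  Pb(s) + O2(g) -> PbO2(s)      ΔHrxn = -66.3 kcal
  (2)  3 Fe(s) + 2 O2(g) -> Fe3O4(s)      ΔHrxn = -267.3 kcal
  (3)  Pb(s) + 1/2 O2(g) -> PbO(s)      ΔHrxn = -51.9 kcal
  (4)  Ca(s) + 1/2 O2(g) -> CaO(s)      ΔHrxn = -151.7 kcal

ΔHrxn = 72.4 kcal

(1) × 3: (3)·(-66.3) = -198.9 kcal
(2) reversed: +267.3 kcal
(3) reversed and × 3: (-3)·(-51.9) = +155.7 kcal
(4) as written: -151.7 kcal
ΔHrxn = (3)·(-66.3) + (-1)·(-267.3) + (-3)·(-51.9) + (1)·(-151.7) = 72.4 kcal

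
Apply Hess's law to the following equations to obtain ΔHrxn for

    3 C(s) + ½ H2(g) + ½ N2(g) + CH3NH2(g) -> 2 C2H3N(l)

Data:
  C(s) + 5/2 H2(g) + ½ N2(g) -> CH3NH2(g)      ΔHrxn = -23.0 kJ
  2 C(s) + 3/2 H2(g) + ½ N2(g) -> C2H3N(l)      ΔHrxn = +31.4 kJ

equation 1 reversed: +23.0 kJ
equation 2 × 2: (2)·(+31.4) = +62.8 kJ
ΔHrxn = (+23.0) + (+62.8) = 85.8 kJ

ΔHrxn = 85.8 kJ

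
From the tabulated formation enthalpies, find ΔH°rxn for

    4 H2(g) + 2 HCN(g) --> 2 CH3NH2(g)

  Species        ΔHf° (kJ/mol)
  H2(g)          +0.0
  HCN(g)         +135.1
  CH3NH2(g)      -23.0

Products: 2·(-23.0) = -46.0
Reactants: 4·(+0.0) + 2·(+135.1) = +270.2
ΔH°rxn = (-46.0) − (+270.2) = -316.2 kJ/mol

ΔH°rxn = -316.2 kJ/mol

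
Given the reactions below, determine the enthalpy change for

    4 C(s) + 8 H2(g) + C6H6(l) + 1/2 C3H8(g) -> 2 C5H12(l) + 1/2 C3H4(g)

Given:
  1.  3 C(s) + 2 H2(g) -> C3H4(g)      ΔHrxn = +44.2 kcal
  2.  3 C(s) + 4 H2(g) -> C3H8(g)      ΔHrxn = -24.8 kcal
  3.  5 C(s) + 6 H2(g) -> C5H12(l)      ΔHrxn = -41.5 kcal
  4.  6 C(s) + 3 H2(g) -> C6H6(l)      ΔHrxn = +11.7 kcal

eq. 1 × 1/2 (scale by 1/2 for the 1/2 C3H4(g)): (1/2)·(+44.2) = +22.1 kcal
eq. 2 reversed and × 1/2 (C3H8(g) must end up as a reactant; ×1/2 to match 1/2 C3H8(g) in the target): (-1/2)·(-24.8) = +12.4 kcal
eq. 3 × 2 (scale by 2 for the 2 C5H12(l)): (2)·(-41.5) = -83.0 kcal
eq. 4 reversed (C6H6(l) must end up as a reactant): -11.7 kcal
Summing the manipulated equations, ΔHrxn = (1/2)·(+44.2) + (-1/2)·(-24.8) + (2)·(-41.5) + (-1)·(+11.7) = -60.2 kcal

ΔHrxn = -60.2 kcal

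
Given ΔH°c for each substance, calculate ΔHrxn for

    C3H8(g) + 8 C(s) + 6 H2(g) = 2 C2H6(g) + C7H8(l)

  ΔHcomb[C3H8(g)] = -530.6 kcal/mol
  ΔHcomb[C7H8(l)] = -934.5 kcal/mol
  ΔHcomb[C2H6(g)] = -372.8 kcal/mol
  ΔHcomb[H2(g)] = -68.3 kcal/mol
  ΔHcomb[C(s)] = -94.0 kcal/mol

With combustion enthalpies, reactants minus products:
= [1·(-530.6) + 8·(-94.0) + 6·(-68.3)] − [2·(-372.8) + 1·(-934.5)]
= -12.3 kcal/mol

ΔHrxn = -12.3 kcal/mol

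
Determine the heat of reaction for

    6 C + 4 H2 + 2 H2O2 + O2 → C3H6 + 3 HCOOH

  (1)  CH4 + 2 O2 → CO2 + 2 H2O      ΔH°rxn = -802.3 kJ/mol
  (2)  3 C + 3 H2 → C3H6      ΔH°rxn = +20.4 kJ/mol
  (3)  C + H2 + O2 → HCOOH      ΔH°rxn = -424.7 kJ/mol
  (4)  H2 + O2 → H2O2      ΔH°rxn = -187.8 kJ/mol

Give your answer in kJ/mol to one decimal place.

(1): not needed (H2O appears nowhere else).
(2) as written (C3H6 already on the product side): +20.4 kJ/mol
(3) × 3 (scale by 3 for the 3 HCOOH): (3)·(-424.7) = -1274.1 kJ/mol
(4) reversed and × 2 (H2O2 must end up as a reactant; ×2 to match 2 H2O2 in the target): (-2)·(-187.8) = +375.6 kJ/mol
ΔH°rxn = (+20.4) + (-1274.1) + (+375.6) = -878.1 kJ/mol

ΔH°rxn = -878.1 kJ/mol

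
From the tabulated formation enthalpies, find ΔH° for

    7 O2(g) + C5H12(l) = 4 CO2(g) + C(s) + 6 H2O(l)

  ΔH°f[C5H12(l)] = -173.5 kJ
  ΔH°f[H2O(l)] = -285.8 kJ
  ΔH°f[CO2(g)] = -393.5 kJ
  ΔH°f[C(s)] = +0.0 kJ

ΔH° = -3115.3 kJ

Products: 4·(-393.5) + 1·(+0.0) + 6·(-285.8) = -3288.8
Reactants: 7·(+0.0) + 1·(-173.5) = -173.5
ΔH° = (-3288.8) − (-173.5) = -3115.3 kJ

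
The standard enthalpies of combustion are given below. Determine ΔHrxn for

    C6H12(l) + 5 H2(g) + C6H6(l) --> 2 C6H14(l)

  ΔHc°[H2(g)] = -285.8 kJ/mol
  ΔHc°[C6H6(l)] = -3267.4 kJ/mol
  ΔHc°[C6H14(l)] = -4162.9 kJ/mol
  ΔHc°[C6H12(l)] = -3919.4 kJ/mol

ΔHrxn = -290.0 kJ/mol

Using ΔH = Σ nΔHc°(reactants) − Σ nΔHc°(products):
= [1·(-3919.4) + 5·(-285.8) + 1·(-3267.4)] − [2·(-4162.9)]
= -290.0 kJ/mol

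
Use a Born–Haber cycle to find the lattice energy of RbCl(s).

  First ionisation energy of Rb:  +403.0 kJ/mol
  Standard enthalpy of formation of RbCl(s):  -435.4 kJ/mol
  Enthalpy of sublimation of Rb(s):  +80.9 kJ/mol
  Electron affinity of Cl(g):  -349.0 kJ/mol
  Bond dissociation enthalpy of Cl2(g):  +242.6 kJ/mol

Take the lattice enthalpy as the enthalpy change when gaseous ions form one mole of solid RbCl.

ΔHf° = 1·ΔHsub + 1·(ΣIE) + 1/2·D(Cl2) + 1·EA + U
-435.4 = 1·(+80.9) + 1·(+403.0) + 1/2·(+242.6) + 1·(-349.0) + U
U = -435.4 − (+256.2) = -691.6 kJ/mol

U = -691.6 kJ/mol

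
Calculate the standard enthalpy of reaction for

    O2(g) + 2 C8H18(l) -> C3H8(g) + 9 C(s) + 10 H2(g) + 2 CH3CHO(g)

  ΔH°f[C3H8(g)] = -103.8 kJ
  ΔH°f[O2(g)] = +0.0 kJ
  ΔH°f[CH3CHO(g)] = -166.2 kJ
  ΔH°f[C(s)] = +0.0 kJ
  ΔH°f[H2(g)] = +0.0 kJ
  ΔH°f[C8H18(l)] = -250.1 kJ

Products: 1·(-103.8) + 9·(+0.0) + 10·(+0.0) + 2·(-166.2) = -436.2
Reactants: 1·(+0.0) + 2·(-250.1) = -500.2
ΔH°rxn = (-436.2) − (-500.2) = 64.0 kJ

ΔH°rxn = 64.0 kJ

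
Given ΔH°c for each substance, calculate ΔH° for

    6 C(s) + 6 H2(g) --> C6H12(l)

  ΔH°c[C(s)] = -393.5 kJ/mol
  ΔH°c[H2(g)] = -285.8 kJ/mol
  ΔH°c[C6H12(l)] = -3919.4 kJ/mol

With combustion enthalpies, reactants minus products:
= [6·(-393.5) + 6·(-285.8)] − [1·(-3919.4)]
= -156.4 kJ/mol

ΔH° = -156.4 kJ/mol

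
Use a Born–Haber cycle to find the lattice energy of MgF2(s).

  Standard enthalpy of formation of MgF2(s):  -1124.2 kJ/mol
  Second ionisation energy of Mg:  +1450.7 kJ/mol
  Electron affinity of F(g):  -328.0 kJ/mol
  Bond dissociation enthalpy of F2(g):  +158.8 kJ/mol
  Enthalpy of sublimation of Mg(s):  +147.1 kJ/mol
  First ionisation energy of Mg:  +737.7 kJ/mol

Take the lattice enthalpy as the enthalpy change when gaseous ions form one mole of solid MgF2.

ΔHf° = 1·ΔHsub + 1·(ΣIE) + 1·D(F2) + 2·EA + U
-1124.2 = 1·(+147.1) + 1·(+2188.4) + 1·(+158.8) + 2·(-328.0) + U
U = -1124.2 − (+1838.3) = -2962.5 kJ/mol

U = -2962.5 kJ/mol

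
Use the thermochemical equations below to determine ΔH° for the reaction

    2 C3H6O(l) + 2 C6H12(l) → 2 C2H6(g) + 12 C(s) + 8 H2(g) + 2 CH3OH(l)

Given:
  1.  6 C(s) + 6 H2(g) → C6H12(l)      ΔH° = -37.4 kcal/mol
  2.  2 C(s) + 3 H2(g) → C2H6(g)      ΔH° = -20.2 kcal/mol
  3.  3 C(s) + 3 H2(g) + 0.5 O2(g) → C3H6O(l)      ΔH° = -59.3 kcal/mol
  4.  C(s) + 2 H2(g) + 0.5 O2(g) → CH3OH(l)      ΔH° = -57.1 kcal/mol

eq. 1 reversed and × 2: (-2)·(-37.4) = +74.8 kcal/mol
eq. 2 × 2: (2)·(-20.2) = -40.4 kcal/mol
eq. 3 reversed and × 2: (-2)·(-59.3) = +118.6 kcal/mol
eq. 4 × 2: (2)·(-57.1) = -114.2 kcal/mol
ΔH° = (-2)·(-37.4) + (2)·(-20.2) + (-2)·(-59.3) + (2)·(-57.1) = 38.8 kcal/mol

ΔH° = 38.8 kcal/mol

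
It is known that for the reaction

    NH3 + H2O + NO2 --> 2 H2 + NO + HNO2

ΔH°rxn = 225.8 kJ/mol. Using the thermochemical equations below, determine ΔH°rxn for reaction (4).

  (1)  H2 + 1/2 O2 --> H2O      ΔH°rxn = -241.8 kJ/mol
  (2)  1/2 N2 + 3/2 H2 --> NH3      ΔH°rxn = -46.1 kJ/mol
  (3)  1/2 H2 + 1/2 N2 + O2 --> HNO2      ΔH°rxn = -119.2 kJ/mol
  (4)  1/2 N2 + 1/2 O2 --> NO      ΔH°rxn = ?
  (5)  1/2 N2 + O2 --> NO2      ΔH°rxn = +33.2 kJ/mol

(1) reversed (reverse to put H2O on the reactant side): +241.8 kJ/mol
(2) reversed (reverse to put NH3 on the reactant side): +46.1 kJ/mol
(3) as written (HNO2 already on the product side): -119.2 kJ/mol
(4) as written (NO already on the product side): contributes x
(5) reversed (NO2 must end up as a reactant): -33.2 kJ/mol
+225.8 = (+241.8) + (+46.1) + (-119.2) + (-33.2) + x
x = (+225.8 − (+135.5)) / (1) = 90.3 kJ/mol

ΔH°rxn = 90.3 kJ/mol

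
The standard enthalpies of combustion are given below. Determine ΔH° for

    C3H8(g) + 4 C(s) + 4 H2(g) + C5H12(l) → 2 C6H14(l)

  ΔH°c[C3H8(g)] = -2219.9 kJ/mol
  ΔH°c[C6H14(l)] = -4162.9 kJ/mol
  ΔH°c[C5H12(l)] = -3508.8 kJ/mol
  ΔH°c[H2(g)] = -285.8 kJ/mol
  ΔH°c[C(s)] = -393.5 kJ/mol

Using ΔH = Σ nΔHc°(reactants) − Σ nΔHc°(products):
= [1·(-2219.9) + 4·(-393.5) + 4·(-285.8) + 1·(-3508.8)] − [2·(-4162.9)]
= -120.1 kJ/mol

ΔH° = -120.1 kJ/mol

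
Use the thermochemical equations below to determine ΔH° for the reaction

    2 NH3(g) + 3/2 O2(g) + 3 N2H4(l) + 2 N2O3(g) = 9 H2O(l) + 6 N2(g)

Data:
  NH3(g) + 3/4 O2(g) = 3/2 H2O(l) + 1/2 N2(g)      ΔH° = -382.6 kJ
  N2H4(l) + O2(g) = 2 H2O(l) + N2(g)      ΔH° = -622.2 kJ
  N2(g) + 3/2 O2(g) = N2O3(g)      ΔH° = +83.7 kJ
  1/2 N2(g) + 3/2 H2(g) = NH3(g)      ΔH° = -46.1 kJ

ΔH° = -2799.2 kJ

equation 1 × 2: (2)·(-382.6) = -765.2 kJ
equation 2 × 3: (3)·(-622.2) = -1866.6 kJ
equation 3 reversed and × 2: (-2)·(+83.7) = -167.4 kJ
equation 4: not needed.
ΔH° = (2)·(-382.6) + (3)·(-622.2) + (-2)·(+83.7) = -2799.2 kJ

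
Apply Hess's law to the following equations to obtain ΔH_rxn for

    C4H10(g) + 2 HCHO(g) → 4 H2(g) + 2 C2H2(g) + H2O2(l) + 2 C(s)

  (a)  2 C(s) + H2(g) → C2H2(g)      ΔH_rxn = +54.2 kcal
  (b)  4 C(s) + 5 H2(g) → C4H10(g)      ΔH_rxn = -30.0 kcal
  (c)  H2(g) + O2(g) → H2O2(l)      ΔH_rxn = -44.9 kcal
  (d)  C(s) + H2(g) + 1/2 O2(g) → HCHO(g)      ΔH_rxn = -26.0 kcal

(a) × 2 (×2 to match 2 C2H2(g) in the target): (2)·(+54.2) = +108.4 kcal
(b) reversed (C4H10(g) must end up as a reactant): +30.0 kcal
(c) as written (H2O2(l) already on the product side): -44.9 kcal
(d) reversed and × 2 (reverse to put HCHO(g) on the reactant side; ×2 to match 2 HCHO(g) in the target): (-2)·(-26.0) = +52.0 kcal
ΔH_rxn = (+108.4) + (+30.0) + (-44.9) + (+52.0) = 145.5 kcal

ΔH_rxn = 145.5 kcal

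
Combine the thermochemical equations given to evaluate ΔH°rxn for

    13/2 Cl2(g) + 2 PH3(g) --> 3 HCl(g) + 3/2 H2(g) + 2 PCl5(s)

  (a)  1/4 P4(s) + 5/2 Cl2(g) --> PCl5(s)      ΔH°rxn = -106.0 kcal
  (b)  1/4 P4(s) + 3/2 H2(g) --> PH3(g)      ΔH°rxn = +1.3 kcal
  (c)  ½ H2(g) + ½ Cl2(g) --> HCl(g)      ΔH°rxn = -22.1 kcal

(a) × 2 (×2 to match 2 PCl5(s) in the target): (2)·(-106.0) = -212.0 kcal
(b) reversed and × 2 (reverse to put PH3(g) on the reactant side; ×2 to match 2 PH3(g) in the target): (-2)·(+1.3) = -2.6 kcal
(c) × 3 (×3 to match 3 HCl(g) in the target): (3)·(-22.1) = -66.3 kcal
ΔH°rxn = (-212.0) + (-2.6) + (-66.3) = -280.9 kcal

ΔH°rxn = -280.9 kcal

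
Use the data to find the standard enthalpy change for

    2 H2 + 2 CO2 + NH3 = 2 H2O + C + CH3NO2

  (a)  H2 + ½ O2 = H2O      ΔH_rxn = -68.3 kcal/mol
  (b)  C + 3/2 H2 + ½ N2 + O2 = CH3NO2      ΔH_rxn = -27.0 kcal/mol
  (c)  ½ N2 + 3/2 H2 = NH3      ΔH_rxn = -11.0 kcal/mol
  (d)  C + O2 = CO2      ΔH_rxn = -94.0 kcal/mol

(a) × 2 (×2 to match 2 H2O in the target): (2)·(-68.3) = -136.6 kcal/mol
(b) as written (CH3NO2 already on the product side): -27.0 kcal/mol
(c) reversed (reverse to put NH3 on the reactant side): +11.0 kcal/mol
(d) reversed and × 2 (CO2 must end up as a reactant; ×2 to match 2 CO2 in the target): (-2)·(-94.0) = +188.0 kcal/mol
By Hess's law, ΔH_rxn = (2)·(-68.3) + (1)·(-27.0) + (-1)·(-11.0) + (-2)·(-94.0) = 35.4 kcal/mol

ΔH_rxn = 35.4 kcal/mol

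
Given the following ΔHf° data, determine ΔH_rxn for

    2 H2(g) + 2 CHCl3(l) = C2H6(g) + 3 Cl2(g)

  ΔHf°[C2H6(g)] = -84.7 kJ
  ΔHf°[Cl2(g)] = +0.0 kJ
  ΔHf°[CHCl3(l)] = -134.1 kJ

ΔH_rxn = 183.5 kJ

Products: 1·(-84.7) + 3·(+0.0) = -84.7
Reactants: 2·(+0.0) + 2·(-134.1) = -268.2
ΔH_rxn = (-84.7) − (-268.2) = 183.5 kJ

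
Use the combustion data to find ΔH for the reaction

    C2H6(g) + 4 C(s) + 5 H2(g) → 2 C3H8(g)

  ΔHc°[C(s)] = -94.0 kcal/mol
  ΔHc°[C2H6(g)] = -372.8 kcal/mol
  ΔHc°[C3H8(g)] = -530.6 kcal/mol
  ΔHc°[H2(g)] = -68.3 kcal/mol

ΔH = -29.1 kcal/mol

Using ΔH = Σ nΔHc°(reactants) − Σ nΔHc°(products):
= [1·(-372.8) + 4·(-94.0) + 5·(-68.3)] − [2·(-530.6)]
= -29.1 kcal/mol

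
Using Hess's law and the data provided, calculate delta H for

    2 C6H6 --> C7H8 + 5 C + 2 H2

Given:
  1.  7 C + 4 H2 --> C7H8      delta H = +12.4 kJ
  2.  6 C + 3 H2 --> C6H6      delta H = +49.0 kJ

eq. 1 as written: +12.4 kJ
eq. 2 reversed and × 2: (-2)·(+49.0) = -98.0 kJ
Since enthalpy is a state function, delta H = (+12.4) + (-98.0) = -85.6 kJ

delta H = -85.6 kJ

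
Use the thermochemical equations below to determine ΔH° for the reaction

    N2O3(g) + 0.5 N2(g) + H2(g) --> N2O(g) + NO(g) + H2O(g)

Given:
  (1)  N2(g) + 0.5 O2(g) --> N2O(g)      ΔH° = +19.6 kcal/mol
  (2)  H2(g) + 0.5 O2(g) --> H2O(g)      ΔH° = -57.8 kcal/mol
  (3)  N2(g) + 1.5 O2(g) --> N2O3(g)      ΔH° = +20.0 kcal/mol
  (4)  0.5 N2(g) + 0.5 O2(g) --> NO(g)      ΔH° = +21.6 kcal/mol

(1) as written (N2O(g) already on the product side): +19.6 kcal/mol
(2) as written (H2O(g) already on the product side): -57.8 kcal/mol
(3) reversed (reverse to put N2O3(g) on the reactant side): -20.0 kcal/mol
(4) as written (NO(g) already on the product side): +21.6 kcal/mol
Combining the equations, ΔH° = (1)·(+19.6) + (1)·(-57.8) + (-1)·(+20.0) + (1)·(+21.6) = -36.6 kcal/mol

ΔH° = -36.6 kcal/mol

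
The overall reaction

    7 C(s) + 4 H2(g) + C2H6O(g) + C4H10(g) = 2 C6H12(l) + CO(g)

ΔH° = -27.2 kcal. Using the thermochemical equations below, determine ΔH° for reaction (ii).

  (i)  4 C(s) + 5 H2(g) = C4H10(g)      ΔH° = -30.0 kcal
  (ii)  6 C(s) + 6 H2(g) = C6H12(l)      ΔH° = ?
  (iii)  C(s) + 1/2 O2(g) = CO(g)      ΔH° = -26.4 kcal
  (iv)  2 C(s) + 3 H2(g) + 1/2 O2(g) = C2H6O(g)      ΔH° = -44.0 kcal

(i) reversed (reverse to put C4H10(g) on the reactant side): +30.0 kcal
(ii) × 2 (scale by 2 for the 2 C6H12(l)): contributes 2·x
(iii) as written (CO(g) already on the product side): -26.4 kcal
(iv) reversed (reverse to put C2H6O(g) on the reactant side): +44.0 kcal
-27.2 = (+30.0) + (-26.4) + (+44.0) + 2·x
x = (-27.2 − (+47.6)) / (2) = -37.4 kcal

ΔH° = -37.4 kcal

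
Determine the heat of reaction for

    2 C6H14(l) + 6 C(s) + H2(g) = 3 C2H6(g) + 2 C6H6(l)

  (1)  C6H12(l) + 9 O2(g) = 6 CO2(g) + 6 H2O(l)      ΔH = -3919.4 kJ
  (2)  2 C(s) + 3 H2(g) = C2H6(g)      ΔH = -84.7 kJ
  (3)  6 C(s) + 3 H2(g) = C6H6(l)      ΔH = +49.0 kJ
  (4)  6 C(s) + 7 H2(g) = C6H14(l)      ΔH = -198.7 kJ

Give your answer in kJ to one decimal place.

(1): not needed.
(2) × 3: (3)·(-84.7) = -254.1 kJ
(3) × 2: (2)·(+49.0) = +98.0 kJ
(4) reversed and × 2: (-2)·(-198.7) = +397.4 kJ
ΔH = (-254.1) + (+98.0) + (+397.4) = 241.3 kJ

ΔH = 241.3 kJ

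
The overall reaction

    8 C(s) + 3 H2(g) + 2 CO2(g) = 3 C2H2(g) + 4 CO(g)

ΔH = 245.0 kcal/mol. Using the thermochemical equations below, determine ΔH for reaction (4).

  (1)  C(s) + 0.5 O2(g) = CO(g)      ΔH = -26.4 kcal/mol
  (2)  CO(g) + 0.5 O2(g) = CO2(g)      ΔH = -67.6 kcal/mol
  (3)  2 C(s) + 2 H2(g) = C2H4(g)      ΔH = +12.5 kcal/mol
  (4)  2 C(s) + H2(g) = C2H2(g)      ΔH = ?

(1) × 2: (2)·(-26.4) = -52.8 kcal/mol
(2) reversed and × 2 (CO2(g) must end up as a reactant; ×2 to match 2 CO2(g) in the target): (-2)·(-67.6) = +135.2 kcal/mol
(3): not needed (C2H4(g) appears nowhere else).
(4) × 3 (×3 to match 3 C2H2(g) in the target): contributes 3·x
+245.0 = (-52.8) + (+135.2) + 3·x
x = (+245.0 − (+82.4)) / (3) = 54.2 kcal/mol

ΔH = 54.2 kcal/mol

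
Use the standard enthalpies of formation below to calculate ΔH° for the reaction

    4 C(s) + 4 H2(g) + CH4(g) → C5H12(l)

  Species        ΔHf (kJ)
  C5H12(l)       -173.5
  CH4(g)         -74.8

ΔH° = -98.7 kJ

Products: 1·(-173.5) = -173.5
Reactants: 4·(+0.0) + 4·(+0.0) + 1·(-74.8) = -74.8
ΔH° = (-173.5) − (-74.8) = -98.7 kJ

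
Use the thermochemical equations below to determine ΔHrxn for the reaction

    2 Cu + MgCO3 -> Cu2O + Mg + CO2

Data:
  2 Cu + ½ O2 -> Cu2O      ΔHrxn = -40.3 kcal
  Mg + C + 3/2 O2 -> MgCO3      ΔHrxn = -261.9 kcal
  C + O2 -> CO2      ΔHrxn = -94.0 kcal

equation 1 as written: -40.3 kcal
equation 2 reversed: +261.9 kcal
equation 3 as written: -94.0 kcal
ΔHrxn = (1)·(-40.3) + (-1)·(-261.9) + (1)·(-94.0) = 127.6 kcal

ΔHrxn = 127.6 kcal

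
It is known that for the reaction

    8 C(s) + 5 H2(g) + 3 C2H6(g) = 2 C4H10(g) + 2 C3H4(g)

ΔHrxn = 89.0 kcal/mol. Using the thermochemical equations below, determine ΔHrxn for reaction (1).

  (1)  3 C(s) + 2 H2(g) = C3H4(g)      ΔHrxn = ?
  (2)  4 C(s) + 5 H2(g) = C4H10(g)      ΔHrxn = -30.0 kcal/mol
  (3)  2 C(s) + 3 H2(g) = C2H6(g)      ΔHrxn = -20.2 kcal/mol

(1) × 2 (scale by 2 for the 2 C3H4(g)): contributes 2·x
(2) × 2 (×2 to match 2 C4H10(g) in the target): (2)·(-30.0) = -60.0 kcal/mol
(3) reversed and × 3 (C2H6(g) must end up as a reactant; ×3 to match 3 C2H6(g) in the target): (-3)·(-20.2) = +60.6 kcal/mol
+89.0 = (-60.0) + (+60.6) + 2·x
x = (+89.0 − (+0.6)) / (2) = 44.2 kcal/mol

ΔHrxn = 44.2 kcal/mol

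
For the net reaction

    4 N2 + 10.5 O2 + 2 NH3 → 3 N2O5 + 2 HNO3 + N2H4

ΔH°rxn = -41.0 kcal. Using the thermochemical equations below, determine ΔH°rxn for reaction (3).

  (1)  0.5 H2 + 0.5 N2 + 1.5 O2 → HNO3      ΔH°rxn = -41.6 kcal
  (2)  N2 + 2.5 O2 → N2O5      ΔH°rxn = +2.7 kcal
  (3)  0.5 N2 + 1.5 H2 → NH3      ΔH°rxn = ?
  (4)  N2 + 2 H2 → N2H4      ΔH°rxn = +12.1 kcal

(1) × 2: (2)·(-41.6) = -83.2 kcal
(2) × 3: (3)·(+2.7) = +8.1 kcal
(3) reversed and × 2: contributes −2·x
(4) as written: +12.1 kcal
-41.0 = (-83.2) + (+8.1) + (+12.1) − 2·x
x = (-41.0 − (-63.0)) / (-2) = -11.0 kcal

ΔH°rxn = -11.0 kcal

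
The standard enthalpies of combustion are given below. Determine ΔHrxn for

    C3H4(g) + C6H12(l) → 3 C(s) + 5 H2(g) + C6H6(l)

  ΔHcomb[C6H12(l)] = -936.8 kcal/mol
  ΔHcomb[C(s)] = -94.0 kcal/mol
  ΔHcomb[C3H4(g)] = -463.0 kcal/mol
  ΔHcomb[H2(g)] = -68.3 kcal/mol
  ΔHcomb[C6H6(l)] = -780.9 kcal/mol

ΔHrxn = 4.6 kcal/mol

With combustion enthalpies, reactants minus products:
= [1·(-463.0) + 1·(-936.8)] − [3·(-94.0) + 5·(-68.3) + 1·(-780.9)]
= 4.6 kcal/mol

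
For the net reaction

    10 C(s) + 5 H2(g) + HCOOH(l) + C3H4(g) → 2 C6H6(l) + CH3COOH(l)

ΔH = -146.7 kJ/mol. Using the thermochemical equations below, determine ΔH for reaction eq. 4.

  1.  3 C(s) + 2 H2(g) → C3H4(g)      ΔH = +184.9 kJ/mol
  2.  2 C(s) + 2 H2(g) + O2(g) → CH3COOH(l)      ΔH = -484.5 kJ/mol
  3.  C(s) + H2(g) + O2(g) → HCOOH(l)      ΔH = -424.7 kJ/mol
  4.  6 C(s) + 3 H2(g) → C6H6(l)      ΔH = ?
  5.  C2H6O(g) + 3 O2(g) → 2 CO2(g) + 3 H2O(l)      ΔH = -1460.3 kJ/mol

eq. 1 reversed: -184.9 kJ/mol
eq. 2 as written: -484.5 kJ/mol
eq. 3 reversed: +424.7 kJ/mol
eq. 4 × 2: contributes 2·x
eq. 5: not needed.
-146.7 = (-184.9) + (-484.5) + (+424.7) + 2·x
x = (-146.7 − (-244.7)) / (2) = 49.0 kJ/mol

ΔH = 49.0 kJ/mol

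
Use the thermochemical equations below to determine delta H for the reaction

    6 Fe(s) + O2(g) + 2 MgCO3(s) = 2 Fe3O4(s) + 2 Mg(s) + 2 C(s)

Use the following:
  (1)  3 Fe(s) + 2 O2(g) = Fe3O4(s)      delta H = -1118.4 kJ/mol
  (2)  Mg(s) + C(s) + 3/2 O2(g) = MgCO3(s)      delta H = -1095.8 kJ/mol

delta H = -45.2 kJ/mol

(1) × 2: (2)·(-1118.4) = -2236.8 kJ/mol
(2) reversed and × 2: (-2)·(-1095.8) = +2191.6 kJ/mol
By Hess's law, delta H = (2)·(-1118.4) + (-2)·(-1095.8) = -45.2 kJ/mol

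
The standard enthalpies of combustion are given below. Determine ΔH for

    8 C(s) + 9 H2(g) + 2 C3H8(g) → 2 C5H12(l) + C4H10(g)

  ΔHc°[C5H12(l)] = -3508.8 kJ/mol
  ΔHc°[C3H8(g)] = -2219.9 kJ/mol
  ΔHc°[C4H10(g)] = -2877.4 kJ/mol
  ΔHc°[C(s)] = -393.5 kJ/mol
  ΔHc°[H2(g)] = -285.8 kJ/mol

ΔH = -265.0 kJ/mol

With combustion enthalpies, reactants minus products:
= [8·(-393.5) + 9·(-285.8) + 2·(-2219.9)] − [2·(-3508.8) + 1·(-2877.4)]
= -265.0 kJ/mol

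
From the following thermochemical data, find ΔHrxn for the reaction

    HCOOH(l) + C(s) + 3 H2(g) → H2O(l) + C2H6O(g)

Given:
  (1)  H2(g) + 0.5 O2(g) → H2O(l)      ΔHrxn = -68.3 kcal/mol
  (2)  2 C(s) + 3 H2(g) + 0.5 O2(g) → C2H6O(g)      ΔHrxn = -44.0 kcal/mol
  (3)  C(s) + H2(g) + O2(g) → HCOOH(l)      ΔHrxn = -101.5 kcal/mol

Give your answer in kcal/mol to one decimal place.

(1) as written (H2O(l) already on the product side): -68.3 kcal/mol
(2) as written (C2H6O(g) already on the product side): -44.0 kcal/mol
(3) reversed (reverse to put HCOOH(l) on the reactant side): +101.5 kcal/mol
ΔHrxn = (-68.3) + (-44.0) + (+101.5) = -10.8 kcal/mol

ΔHrxn = -10.8 kcal/mol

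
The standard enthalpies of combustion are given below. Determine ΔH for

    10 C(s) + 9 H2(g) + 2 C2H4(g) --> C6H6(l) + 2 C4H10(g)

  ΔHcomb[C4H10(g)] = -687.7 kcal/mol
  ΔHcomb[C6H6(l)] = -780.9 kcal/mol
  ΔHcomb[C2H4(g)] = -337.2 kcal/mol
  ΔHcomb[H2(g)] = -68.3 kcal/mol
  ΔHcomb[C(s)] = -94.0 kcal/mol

Using ΔH = Σ nΔHc°(reactants) − Σ nΔHc°(products):
= [10·(-94.0) + 9·(-68.3) + 2·(-337.2)] − [1·(-780.9) + 2·(-687.7)]
= -72.8 kcal/mol

ΔH = -72.8 kcal/mol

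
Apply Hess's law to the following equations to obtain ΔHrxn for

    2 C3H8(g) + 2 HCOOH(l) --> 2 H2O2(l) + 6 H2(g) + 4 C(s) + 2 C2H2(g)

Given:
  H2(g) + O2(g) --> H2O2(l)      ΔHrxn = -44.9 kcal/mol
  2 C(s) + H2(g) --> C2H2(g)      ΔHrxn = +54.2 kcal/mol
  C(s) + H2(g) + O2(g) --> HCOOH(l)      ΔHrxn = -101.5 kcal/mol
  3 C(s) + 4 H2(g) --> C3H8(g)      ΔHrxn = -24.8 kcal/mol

ΔHrxn = 271.2 kcal/mol

equation 1 × 2: (2)·(-44.9) = -89.8 kcal/mol
equation 2 × 2: (2)·(+54.2) = +108.4 kcal/mol
equation 3 reversed and × 2: (-2)·(-101.5) = +203.0 kcal/mol
equation 4 reversed and × 2: (-2)·(-24.8) = +49.6 kcal/mol
Combining the equations, ΔHrxn = (2)·(-44.9) + (2)·(+54.2) + (-2)·(-101.5) + (-2)·(-24.8) = 271.2 kcal/mol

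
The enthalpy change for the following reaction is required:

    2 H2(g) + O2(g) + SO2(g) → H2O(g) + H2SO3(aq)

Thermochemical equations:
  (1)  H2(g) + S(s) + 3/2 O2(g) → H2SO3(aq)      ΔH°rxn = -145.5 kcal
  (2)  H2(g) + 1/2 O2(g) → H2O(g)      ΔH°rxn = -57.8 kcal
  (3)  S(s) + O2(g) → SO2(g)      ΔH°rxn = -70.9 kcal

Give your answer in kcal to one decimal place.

ΔH°rxn = -132.4 kcal

(1) as written (H2SO3(aq) already on the product side): -145.5 kcal
(2) as written (H2O(g) already on the product side): -57.8 kcal
(3) reversed (reverse to put SO2(g) on the reactant side): +70.9 kcal
ΔH°rxn = (-145.5) + (-57.8) + (+70.9) = -132.4 kcal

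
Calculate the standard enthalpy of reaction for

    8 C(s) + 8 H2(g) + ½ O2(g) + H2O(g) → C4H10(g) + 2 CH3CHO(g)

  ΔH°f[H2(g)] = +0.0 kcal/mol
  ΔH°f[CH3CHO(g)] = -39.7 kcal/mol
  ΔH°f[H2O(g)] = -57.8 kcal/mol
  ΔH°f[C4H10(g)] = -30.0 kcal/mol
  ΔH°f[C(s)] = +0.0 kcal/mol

Products: 1·(-30.0) + 2·(-39.7) = -109.4
Reactants: 8·(+0.0) + 8·(+0.0) + 1/2·(+0.0) + 1·(-57.8) = -57.8
ΔH_rxn = (-109.4) − (-57.8) = -51.6 kcal/mol

ΔH_rxn = -51.6 kcal/mol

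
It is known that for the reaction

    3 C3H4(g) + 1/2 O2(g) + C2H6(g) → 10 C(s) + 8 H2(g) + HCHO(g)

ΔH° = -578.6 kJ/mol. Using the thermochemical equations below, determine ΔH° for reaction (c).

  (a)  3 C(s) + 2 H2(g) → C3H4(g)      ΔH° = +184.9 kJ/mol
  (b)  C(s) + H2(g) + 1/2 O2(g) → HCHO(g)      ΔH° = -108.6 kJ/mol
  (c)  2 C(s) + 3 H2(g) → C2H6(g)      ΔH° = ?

(a) reversed and × 3: (-3)·(+184.9) = -554.7 kJ/mol
(b) as written: -108.6 kJ/mol
(c) reversed: contributes −x
-578.6 = (-554.7) + (-108.6) − x
x = (-578.6 − (-663.3)) / (-1) = -84.7 kJ/mol

ΔH° = -84.7 kJ/mol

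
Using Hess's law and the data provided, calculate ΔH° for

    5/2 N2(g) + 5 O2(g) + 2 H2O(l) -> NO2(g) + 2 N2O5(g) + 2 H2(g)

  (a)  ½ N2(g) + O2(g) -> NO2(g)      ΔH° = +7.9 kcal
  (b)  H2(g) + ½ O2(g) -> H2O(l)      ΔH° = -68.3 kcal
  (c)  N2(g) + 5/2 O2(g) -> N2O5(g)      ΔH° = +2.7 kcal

ΔH° = 149.9 kcal

(a) as written (NO2(g) already on the product side): +7.9 kcal
(b) reversed and × 2 (H2O(l) must end up as a reactant; ×2 to match 2 H2O(l) in the target): (-2)·(-68.3) = +136.6 kcal
(c) × 2 (scale by 2 for the 2 N2O5(g)): (2)·(+2.7) = +5.4 kcal
ΔH° = (+7.9) + (+136.6) + (+5.4) = 149.9 kcal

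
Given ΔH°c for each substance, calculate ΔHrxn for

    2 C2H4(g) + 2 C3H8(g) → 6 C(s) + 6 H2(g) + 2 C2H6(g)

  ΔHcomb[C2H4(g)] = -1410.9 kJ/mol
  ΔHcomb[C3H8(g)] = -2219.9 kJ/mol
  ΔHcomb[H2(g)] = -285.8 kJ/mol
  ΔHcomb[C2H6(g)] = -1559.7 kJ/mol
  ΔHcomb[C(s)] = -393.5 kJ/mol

ΔHrxn = -66.4 kJ/mol

Using ΔH = Σ nΔHc°(reactants) − Σ nΔHc°(products):
= [2·(-1410.9) + 2·(-2219.9)] − [6·(-393.5) + 6·(-285.8) + 2·(-1559.7)]
= -66.4 kJ/mol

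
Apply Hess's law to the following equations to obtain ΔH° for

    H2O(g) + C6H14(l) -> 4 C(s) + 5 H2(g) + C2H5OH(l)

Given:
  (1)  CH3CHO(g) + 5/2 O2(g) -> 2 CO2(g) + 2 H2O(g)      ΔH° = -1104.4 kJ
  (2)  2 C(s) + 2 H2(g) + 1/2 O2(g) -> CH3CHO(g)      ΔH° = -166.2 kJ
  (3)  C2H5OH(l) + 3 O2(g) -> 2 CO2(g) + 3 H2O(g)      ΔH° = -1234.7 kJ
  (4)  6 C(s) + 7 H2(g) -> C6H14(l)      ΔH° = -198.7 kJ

ΔH° = 162.8 kJ

(1) as written: -1104.4 kJ
(2) as written: -166.2 kJ
(3) reversed (C2H5OH(l) must end up as a product): +1234.7 kJ
(4) reversed (reverse to put C6H14(l) on the reactant side): +198.7 kJ
ΔH° = (1)·(-1104.4) + (1)·(-166.2) + (-1)·(-1234.7) + (-1)·(-198.7) = 162.8 kJ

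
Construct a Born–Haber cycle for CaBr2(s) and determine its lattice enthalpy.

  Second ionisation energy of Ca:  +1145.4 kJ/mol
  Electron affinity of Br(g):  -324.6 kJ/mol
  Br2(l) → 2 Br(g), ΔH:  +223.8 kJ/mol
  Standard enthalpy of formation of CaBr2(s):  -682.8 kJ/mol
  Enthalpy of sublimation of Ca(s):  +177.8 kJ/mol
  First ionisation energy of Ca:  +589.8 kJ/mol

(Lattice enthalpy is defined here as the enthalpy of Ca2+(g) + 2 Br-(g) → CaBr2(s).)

ΔHf° = 1·ΔHsub + 1·(ΣIE) + 1·D(Br2) + 2·EA + U
-682.8 = 1·(+177.8) + 1·(+1735.2) + 1·(+223.8) + 2·(-324.6) + U
U = -682.8 − (+1487.6) = -2170.4 kJ/mol

U = -2170.4 kJ/mol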